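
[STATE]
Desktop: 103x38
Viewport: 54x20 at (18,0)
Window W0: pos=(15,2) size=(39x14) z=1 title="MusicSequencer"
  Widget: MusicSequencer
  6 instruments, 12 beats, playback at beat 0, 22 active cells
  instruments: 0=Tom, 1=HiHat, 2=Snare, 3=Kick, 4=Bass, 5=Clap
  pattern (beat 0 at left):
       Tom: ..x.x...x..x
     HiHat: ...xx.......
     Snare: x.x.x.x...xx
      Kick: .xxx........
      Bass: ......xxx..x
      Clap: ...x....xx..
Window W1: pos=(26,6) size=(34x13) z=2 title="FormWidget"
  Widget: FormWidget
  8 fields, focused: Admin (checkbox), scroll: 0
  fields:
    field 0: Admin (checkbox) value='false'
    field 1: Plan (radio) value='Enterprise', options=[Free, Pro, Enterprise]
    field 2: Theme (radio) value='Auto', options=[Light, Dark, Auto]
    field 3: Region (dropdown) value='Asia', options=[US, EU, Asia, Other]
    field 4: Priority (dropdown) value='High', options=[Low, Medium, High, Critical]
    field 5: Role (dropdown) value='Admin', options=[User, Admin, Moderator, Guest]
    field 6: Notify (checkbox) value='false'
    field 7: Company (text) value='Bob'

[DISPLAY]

                                                      
                                                      
━━━━━━━━━━━━━━━━━━━━━━━━━━━━━━━━━━━┓                  
usicSequencer                      ┃                  
───────────────────────────────────┨                  
    ▼12345678901                   ┃                  
 Tom··█·┏━━━━━━━━━━━━━━━━━━━━━━━━━━━━━━━━┓            
iHat···█┃ FormWidget                     ┃            
nare█·█·┠────────────────────────────────┨            
Kick·███┃> Admin:      [ ]               ┃            
Bass····┃  Plan:       ( ) Free  ( ) Pro ┃            
Clap···█┃  Theme:      ( ) Light  ( ) Dar┃            
        ┃  Region:     [Asia           ▼]┃            
        ┃  Priority:   [High           ▼]┃            
        ┃  Role:       [Admin          ▼]┃            
━━━━━━━━┃  Notify:     [ ]               ┃            
        ┃  Company:    [Bob             ]┃            
        ┃                                ┃            
        ┗━━━━━━━━━━━━━━━━━━━━━━━━━━━━━━━━┛            
                                                      


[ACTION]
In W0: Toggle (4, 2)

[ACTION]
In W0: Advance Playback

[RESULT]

                                                      
                                                      
━━━━━━━━━━━━━━━━━━━━━━━━━━━━━━━━━━━┓                  
usicSequencer                      ┃                  
───────────────────────────────────┨                  
    0▼2345678901                   ┃                  
 Tom··█·┏━━━━━━━━━━━━━━━━━━━━━━━━━━━━━━━━┓            
iHat···█┃ FormWidget                     ┃            
nare█·█·┠────────────────────────────────┨            
Kick·███┃> Admin:      [ ]               ┃            
Bass··█·┃  Plan:       ( ) Free  ( ) Pro ┃            
Clap···█┃  Theme:      ( ) Light  ( ) Dar┃            
        ┃  Region:     [Asia           ▼]┃            
        ┃  Priority:   [High           ▼]┃            
        ┃  Role:       [Admin          ▼]┃            
━━━━━━━━┃  Notify:     [ ]               ┃            
        ┃  Company:    [Bob             ]┃            
        ┃                                ┃            
        ┗━━━━━━━━━━━━━━━━━━━━━━━━━━━━━━━━┛            
                                                      


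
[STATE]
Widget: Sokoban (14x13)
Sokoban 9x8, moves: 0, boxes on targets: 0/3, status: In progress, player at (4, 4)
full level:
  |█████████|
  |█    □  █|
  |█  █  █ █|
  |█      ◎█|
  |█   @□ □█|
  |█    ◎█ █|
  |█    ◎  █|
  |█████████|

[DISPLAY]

█████████     
█    □  █     
█  █  █ █     
█      ◎█     
█   @□ □█     
█    ◎█ █     
█    ◎  █     
█████████     
Moves: 0  0/3 
              
              
              
              


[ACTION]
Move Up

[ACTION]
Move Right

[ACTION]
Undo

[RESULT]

█████████     
█    □  █     
█  █  █ █     
█   @  ◎█     
█    □ □█     
█    ◎█ █     
█    ◎  █     
█████████     
Moves: 1  0/3 
              
              
              
              


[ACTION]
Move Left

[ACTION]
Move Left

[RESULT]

█████████     
█    □  █     
█  █  █ █     
█ @    ◎█     
█    □ □█     
█    ◎█ █     
█    ◎  █     
█████████     
Moves: 3  0/3 
              
              
              
              


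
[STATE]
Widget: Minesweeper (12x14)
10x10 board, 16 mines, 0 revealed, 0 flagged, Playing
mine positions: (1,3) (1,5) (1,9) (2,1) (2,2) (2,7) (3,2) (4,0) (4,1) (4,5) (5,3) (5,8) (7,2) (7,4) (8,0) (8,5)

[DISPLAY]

■■■■■■■■■■  
■■■■■■■■■■  
■■■■■■■■■■  
■■■■■■■■■■  
■■■■■■■■■■  
■■■■■■■■■■  
■■■■■■■■■■  
■■■■■■■■■■  
■■■■■■■■■■  
■■■■■■■■■■  
            
            
            
            


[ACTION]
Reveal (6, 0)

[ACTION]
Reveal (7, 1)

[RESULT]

■■■■■■■■■■  
■■■■■■■■■■  
■■■■■■■■■■  
■■■■■■■■■■  
■■■■■■■■■■  
22■■■■■■■■  
 1■■■■■■■■  
12■■■■■■■■  
■■■■■■■■■■  
■■■■■■■■■■  
            
            
            
            


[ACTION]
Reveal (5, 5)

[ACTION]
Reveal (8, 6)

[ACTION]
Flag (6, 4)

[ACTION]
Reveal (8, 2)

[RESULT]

■■■■■■■■■■  
■■■■■■■■■■  
■■■■■■■■■■  
■■■■■■■■■■  
■■■■■■■■■■  
22■■■1■■■■  
 1■■⚑■■■■■  
12■■■■■■■■  
■■1■■■1■■■  
■■■■■■■■■■  
            
            
            
            


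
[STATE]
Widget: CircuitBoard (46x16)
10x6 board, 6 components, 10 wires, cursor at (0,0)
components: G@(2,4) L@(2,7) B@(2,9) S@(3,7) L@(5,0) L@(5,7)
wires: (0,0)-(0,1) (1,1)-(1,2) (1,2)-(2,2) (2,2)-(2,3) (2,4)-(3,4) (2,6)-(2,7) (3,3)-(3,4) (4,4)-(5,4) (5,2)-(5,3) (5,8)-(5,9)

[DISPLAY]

   0 1 2 3 4 5 6 7 8 9                        
0  [.]─ ·                                     
                                              
1       · ─ ·                                 
            │                                 
2           · ─ ·   G       · ─ L       B     
                    │                         
3               · ─ ·           S             
                                              
4                   ·                         
                    │                         
5   L       · ─ ·   ·           L   · ─ ·     
Cursor: (0,0)                                 
                                              
                                              
                                              


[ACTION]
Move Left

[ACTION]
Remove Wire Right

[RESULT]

   0 1 2 3 4 5 6 7 8 9                        
0  [.]                                        
                                              
1       · ─ ·                                 
            │                                 
2           · ─ ·   G       · ─ L       B     
                    │                         
3               · ─ ·           S             
                                              
4                   ·                         
                    │                         
5   L       · ─ ·   ·           L   · ─ ·     
Cursor: (0,0)                                 
                                              
                                              
                                              


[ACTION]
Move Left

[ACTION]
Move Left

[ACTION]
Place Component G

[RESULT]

   0 1 2 3 4 5 6 7 8 9                        
0  [G]                                        
                                              
1       · ─ ·                                 
            │                                 
2           · ─ ·   G       · ─ L       B     
                    │                         
3               · ─ ·           S             
                                              
4                   ·                         
                    │                         
5   L       · ─ ·   ·           L   · ─ ·     
Cursor: (0,0)                                 
                                              
                                              
                                              


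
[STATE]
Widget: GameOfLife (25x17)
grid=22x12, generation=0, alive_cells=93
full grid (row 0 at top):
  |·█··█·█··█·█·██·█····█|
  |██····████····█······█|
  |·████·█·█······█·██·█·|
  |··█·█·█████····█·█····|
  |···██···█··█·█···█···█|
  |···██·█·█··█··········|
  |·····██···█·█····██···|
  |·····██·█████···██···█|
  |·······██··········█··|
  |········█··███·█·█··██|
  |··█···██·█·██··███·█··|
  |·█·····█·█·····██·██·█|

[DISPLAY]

Gen: 0                   
·█··█·█··█·█·██·█····█   
██····████····█······█   
·████·█·█······█·██·█·   
··█·█·█████····█·█····   
···██···█··█·█···█···█   
···██·█·█··█··········   
·····██···█·█····██···   
·····██·█████···██···█   
·······██··········█··   
········█··███·█·█··██   
··█···██·█·██··███·█··   
·█·····█·█·····██·██·█   
                         
                         
                         
                         


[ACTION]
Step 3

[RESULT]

Gen: 3                   
██···██···█·····██····   
······█··█·██···███···   
██···█····███······█··   
███··█···██·██····██··   
·····█·█·█·█·█····██··   
·········███·····█····   
······██····██········   
···········█·██·······   
·····█···█·█·█··█·███·   
····█···██···█···███·█   
·····█·····█··███····█   
······█████········██·   
                         
                         
                         
                         


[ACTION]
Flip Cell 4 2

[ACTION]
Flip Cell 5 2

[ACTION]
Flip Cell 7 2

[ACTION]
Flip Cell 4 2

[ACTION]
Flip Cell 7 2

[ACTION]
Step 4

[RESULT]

Gen: 7                   
··········██··········   
···██·█··█·█··········   
···███···███·······█··   
··█·····█·█···········   
··██████·█········█·█·   
···██·█··███·██···██··   
···········█··········   
············█·········   
····██··█···█·······█·   
···██····█··██·····█··   
····█·██··█··█·█····█·   
·····█████············   
                         
                         
                         
                         


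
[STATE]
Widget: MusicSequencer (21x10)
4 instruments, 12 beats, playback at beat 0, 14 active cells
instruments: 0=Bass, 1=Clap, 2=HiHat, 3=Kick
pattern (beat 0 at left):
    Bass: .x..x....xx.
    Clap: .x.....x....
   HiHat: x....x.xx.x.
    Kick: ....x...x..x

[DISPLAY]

      ▼12345678901   
  Bass·█··█····██·   
  Clap·█·····█····   
 HiHat█····█·██·█·   
  Kick····█···█··█   
                     
                     
                     
                     
                     


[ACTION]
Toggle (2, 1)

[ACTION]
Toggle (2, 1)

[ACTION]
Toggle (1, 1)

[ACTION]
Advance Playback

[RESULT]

      0▼2345678901   
  Bass·█··█····██·   
  Clap·······█····   
 HiHat█····█·██·█·   
  Kick····█···█··█   
                     
                     
                     
                     
                     


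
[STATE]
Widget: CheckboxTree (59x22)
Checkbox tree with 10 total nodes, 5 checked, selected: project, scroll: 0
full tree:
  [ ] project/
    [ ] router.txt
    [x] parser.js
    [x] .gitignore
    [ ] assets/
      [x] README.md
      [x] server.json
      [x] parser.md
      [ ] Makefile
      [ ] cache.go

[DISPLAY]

>[-] project/                                              
   [ ] router.txt                                          
   [x] parser.js                                           
   [x] .gitignore                                          
   [-] assets/                                             
     [x] README.md                                         
     [x] server.json                                       
     [x] parser.md                                         
     [ ] Makefile                                          
     [ ] cache.go                                          
                                                           
                                                           
                                                           
                                                           
                                                           
                                                           
                                                           
                                                           
                                                           
                                                           
                                                           
                                                           


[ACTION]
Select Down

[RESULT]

 [-] project/                                              
>  [ ] router.txt                                          
   [x] parser.js                                           
   [x] .gitignore                                          
   [-] assets/                                             
     [x] README.md                                         
     [x] server.json                                       
     [x] parser.md                                         
     [ ] Makefile                                          
     [ ] cache.go                                          
                                                           
                                                           
                                                           
                                                           
                                                           
                                                           
                                                           
                                                           
                                                           
                                                           
                                                           
                                                           


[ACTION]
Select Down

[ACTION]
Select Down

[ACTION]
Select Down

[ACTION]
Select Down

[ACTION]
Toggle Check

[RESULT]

 [-] project/                                              
   [ ] router.txt                                          
   [x] parser.js                                           
   [x] .gitignore                                          
   [-] assets/                                             
>    [ ] README.md                                         
     [x] server.json                                       
     [x] parser.md                                         
     [ ] Makefile                                          
     [ ] cache.go                                          
                                                           
                                                           
                                                           
                                                           
                                                           
                                                           
                                                           
                                                           
                                                           
                                                           
                                                           
                                                           


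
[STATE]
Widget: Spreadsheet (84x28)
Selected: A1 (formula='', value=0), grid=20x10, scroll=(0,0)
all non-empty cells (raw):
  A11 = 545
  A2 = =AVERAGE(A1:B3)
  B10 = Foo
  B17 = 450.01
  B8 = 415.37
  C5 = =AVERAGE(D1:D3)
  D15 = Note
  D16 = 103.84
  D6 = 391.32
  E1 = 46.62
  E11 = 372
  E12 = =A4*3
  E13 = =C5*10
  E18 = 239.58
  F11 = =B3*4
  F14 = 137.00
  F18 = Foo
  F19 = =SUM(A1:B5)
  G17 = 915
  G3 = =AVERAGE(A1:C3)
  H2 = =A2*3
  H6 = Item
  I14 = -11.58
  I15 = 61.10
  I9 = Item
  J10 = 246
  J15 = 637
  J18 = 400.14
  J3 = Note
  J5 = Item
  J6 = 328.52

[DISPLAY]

A1:                                                                                 
       A       B       C       D       E       F       G       H       I       J    
------------------------------------------------------------------------------------
  1      [0]       0       0       0   46.62       0       0       0       0       0
  2 #CIRC!         0       0       0       0       0       0#CIRC!         0       0
  3        0       0       0       0       0       0#CIRC!         0       0Note    
  4        0       0       0       0       0       0       0       0       0       0
  5        0       0       0       0       0       0       0       0       0Item    
  6        0       0       0  391.32       0       0       0Item           0  328.52
  7        0       0       0       0       0       0       0       0       0       0
  8        0  415.37       0       0       0       0       0       0       0       0
  9        0       0       0       0       0       0       0       0Item           0
 10        0Foo            0       0       0       0       0       0       0     246
 11      545       0       0       0     372       0       0       0       0       0
 12        0       0       0       0       0       0       0       0       0       0
 13        0       0       0       0       0       0       0       0       0       0
 14        0       0       0       0       0     137       0       0  -11.58       0
 15        0       0       0Note           0       0       0       0   61.10     637
 16        0       0       0  103.84       0       0       0       0       0       0
 17        0  450.01       0       0       0       0     915       0       0       0
 18        0       0       0       0  239.58Foo            0       0       0  400.14
 19        0       0       0       0       0#CIRC!         0       0       0       0
 20        0       0       0       0       0       0       0       0       0       0
                                                                                    
                                                                                    
                                                                                    
                                                                                    
                                                                                    


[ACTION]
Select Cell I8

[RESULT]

I8:                                                                                 
       A       B       C       D       E       F       G       H       I       J    
------------------------------------------------------------------------------------
  1        0       0       0       0   46.62       0       0       0       0       0
  2 #CIRC!         0       0       0       0       0       0#CIRC!         0       0
  3        0       0       0       0       0       0#CIRC!         0       0Note    
  4        0       0       0       0       0       0       0       0       0       0
  5        0       0       0       0       0       0       0       0       0Item    
  6        0       0       0  391.32       0       0       0Item           0  328.52
  7        0       0       0       0       0       0       0       0       0       0
  8        0  415.37       0       0       0       0       0       0     [0]       0
  9        0       0       0       0       0       0       0       0Item           0
 10        0Foo            0       0       0       0       0       0       0     246
 11      545       0       0       0     372       0       0       0       0       0
 12        0       0       0       0       0       0       0       0       0       0
 13        0       0       0       0       0       0       0       0       0       0
 14        0       0       0       0       0     137       0       0  -11.58       0
 15        0       0       0Note           0       0       0       0   61.10     637
 16        0       0       0  103.84       0       0       0       0       0       0
 17        0  450.01       0       0       0       0     915       0       0       0
 18        0       0       0       0  239.58Foo            0       0       0  400.14
 19        0       0       0       0       0#CIRC!         0       0       0       0
 20        0       0       0       0       0       0       0       0       0       0
                                                                                    
                                                                                    
                                                                                    
                                                                                    
                                                                                    


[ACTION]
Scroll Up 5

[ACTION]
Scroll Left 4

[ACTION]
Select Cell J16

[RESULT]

J16:                                                                                
       A       B       C       D       E       F       G       H       I       J    
------------------------------------------------------------------------------------
  1        0       0       0       0   46.62       0       0       0       0       0
  2 #CIRC!         0       0       0       0       0       0#CIRC!         0       0
  3        0       0       0       0       0       0#CIRC!         0       0Note    
  4        0       0       0       0       0       0       0       0       0       0
  5        0       0       0       0       0       0       0       0       0Item    
  6        0       0       0  391.32       0       0       0Item           0  328.52
  7        0       0       0       0       0       0       0       0       0       0
  8        0  415.37       0       0       0       0       0       0       0       0
  9        0       0       0       0       0       0       0       0Item           0
 10        0Foo            0       0       0       0       0       0       0     246
 11      545       0       0       0     372       0       0       0       0       0
 12        0       0       0       0       0       0       0       0       0       0
 13        0       0       0       0       0       0       0       0       0       0
 14        0       0       0       0       0     137       0       0  -11.58       0
 15        0       0       0Note           0       0       0       0   61.10     637
 16        0       0       0  103.84       0       0       0       0       0     [0]
 17        0  450.01       0       0       0       0     915       0       0       0
 18        0       0       0       0  239.58Foo            0       0       0  400.14
 19        0       0       0       0       0#CIRC!         0       0       0       0
 20        0       0       0       0       0       0       0       0       0       0
                                                                                    
                                                                                    
                                                                                    
                                                                                    
                                                                                    


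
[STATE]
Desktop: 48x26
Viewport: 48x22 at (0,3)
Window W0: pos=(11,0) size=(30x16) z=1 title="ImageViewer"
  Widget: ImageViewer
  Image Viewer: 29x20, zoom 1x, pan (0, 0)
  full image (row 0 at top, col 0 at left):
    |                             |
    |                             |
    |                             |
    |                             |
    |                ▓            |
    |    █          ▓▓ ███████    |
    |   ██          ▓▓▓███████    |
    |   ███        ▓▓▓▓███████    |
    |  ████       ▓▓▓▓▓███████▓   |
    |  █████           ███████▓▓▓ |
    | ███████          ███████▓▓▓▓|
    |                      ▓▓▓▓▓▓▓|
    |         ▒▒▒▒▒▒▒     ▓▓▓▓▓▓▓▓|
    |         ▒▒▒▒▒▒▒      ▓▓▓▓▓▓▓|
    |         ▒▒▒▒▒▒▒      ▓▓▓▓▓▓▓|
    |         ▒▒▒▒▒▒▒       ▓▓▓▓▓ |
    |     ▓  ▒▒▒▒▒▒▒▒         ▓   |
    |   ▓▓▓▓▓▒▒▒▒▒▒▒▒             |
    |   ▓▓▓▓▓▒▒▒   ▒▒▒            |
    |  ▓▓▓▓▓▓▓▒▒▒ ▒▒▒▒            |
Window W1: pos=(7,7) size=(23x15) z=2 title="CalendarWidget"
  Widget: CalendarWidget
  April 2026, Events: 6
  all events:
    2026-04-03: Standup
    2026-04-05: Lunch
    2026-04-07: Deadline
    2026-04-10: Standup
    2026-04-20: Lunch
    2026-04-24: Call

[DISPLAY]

           ┃                            ┃       
           ┃                            ┃       
           ┃                            ┃       
           ┃                            ┃       
       ┏━━━━━━━━━━━━━━━━━━━━━┓          ┃       
       ┃ CalendarWidget      ┃███████   ┃       
       ┠─────────────────────┨███████   ┃       
       ┃      April 2026     ┃███████   ┃       
       ┃Mo Tu We Th Fr Sa Su ┃███████▓  ┃       
       ┃       1  2  3*  4  5┃███████▓▓▓┃       
       ┃ 6  7*  8  9 10* 11 1┃███████▓▓▓┃       
       ┃13 14 15 16 17 18 19 ┃    ▓▓▓▓▓▓┃       
       ┃20* 21 22 23 24* 25 2┃━━━━━━━━━━┛       
       ┃27 28 29 30          ┃                  
       ┃                     ┃                  
       ┃                     ┃                  
       ┃                     ┃                  
       ┃                     ┃                  
       ┗━━━━━━━━━━━━━━━━━━━━━┛                  
                                                
                                                
                                                


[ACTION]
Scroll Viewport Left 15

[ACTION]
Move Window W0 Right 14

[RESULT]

                  ┃                            ┃
                  ┃                            ┃
                  ┃                            ┃
                  ┃                            ┃
       ┏━━━━━━━━━━━━━━━━━━━━━┓     ▓           ┃
       ┃ CalendarWidget      ┃    ▓▓ ███████   ┃
       ┠─────────────────────┨    ▓▓▓███████   ┃
       ┃      April 2026     ┃   ▓▓▓▓███████   ┃
       ┃Mo Tu We Th Fr Sa Su ┃  ▓▓▓▓▓███████▓  ┃
       ┃       1  2  3*  4  5┃       ███████▓▓▓┃
       ┃ 6  7*  8  9 10* 11 1┃       ███████▓▓▓┃
       ┃13 14 15 16 17 18 19 ┃           ▓▓▓▓▓▓┃
       ┃20* 21 22 23 24* 25 2┃━━━━━━━━━━━━━━━━━┛
       ┃27 28 29 30          ┃                  
       ┃                     ┃                  
       ┃                     ┃                  
       ┃                     ┃                  
       ┃                     ┃                  
       ┗━━━━━━━━━━━━━━━━━━━━━┛                  
                                                
                                                
                                                


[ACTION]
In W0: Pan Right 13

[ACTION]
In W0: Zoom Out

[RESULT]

                  ┃                            ┃
                  ┃                            ┃
                  ┃                            ┃
                  ┃                            ┃
       ┏━━━━━━━━━━━━━━━━━━━━━┓                 ┃
       ┃ CalendarWidget      ┃█                ┃
       ┠─────────────────────┨█                ┃
       ┃      April 2026     ┃█                ┃
       ┃Mo Tu We Th Fr Sa Su ┃█▓               ┃
       ┃       1  2  3*  4  5┃█▓▓▓             ┃
       ┃ 6  7*  8  9 10* 11 1┃█▓▓▓▓            ┃
       ┃13 14 15 16 17 18 19 ┃▓▓▓▓▓            ┃
       ┃20* 21 22 23 24* 25 2┃━━━━━━━━━━━━━━━━━┛
       ┃27 28 29 30          ┃                  
       ┃                     ┃                  
       ┃                     ┃                  
       ┃                     ┃                  
       ┃                     ┃                  
       ┗━━━━━━━━━━━━━━━━━━━━━┛                  
                                                
                                                
                                                


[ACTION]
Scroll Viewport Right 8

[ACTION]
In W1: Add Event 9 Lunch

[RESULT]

                  ┃                            ┃
                  ┃                            ┃
                  ┃                            ┃
                  ┃                            ┃
       ┏━━━━━━━━━━━━━━━━━━━━━┓                 ┃
       ┃ CalendarWidget      ┃█                ┃
       ┠─────────────────────┨█                ┃
       ┃      April 2026     ┃█                ┃
       ┃Mo Tu We Th Fr Sa Su ┃█▓               ┃
       ┃       1  2  3*  4  5┃█▓▓▓             ┃
       ┃ 6  7*  8  9* 10* 11 ┃█▓▓▓▓            ┃
       ┃13 14 15 16 17 18 19 ┃▓▓▓▓▓            ┃
       ┃20* 21 22 23 24* 25 2┃━━━━━━━━━━━━━━━━━┛
       ┃27 28 29 30          ┃                  
       ┃                     ┃                  
       ┃                     ┃                  
       ┃                     ┃                  
       ┃                     ┃                  
       ┗━━━━━━━━━━━━━━━━━━━━━┛                  
                                                
                                                
                                                


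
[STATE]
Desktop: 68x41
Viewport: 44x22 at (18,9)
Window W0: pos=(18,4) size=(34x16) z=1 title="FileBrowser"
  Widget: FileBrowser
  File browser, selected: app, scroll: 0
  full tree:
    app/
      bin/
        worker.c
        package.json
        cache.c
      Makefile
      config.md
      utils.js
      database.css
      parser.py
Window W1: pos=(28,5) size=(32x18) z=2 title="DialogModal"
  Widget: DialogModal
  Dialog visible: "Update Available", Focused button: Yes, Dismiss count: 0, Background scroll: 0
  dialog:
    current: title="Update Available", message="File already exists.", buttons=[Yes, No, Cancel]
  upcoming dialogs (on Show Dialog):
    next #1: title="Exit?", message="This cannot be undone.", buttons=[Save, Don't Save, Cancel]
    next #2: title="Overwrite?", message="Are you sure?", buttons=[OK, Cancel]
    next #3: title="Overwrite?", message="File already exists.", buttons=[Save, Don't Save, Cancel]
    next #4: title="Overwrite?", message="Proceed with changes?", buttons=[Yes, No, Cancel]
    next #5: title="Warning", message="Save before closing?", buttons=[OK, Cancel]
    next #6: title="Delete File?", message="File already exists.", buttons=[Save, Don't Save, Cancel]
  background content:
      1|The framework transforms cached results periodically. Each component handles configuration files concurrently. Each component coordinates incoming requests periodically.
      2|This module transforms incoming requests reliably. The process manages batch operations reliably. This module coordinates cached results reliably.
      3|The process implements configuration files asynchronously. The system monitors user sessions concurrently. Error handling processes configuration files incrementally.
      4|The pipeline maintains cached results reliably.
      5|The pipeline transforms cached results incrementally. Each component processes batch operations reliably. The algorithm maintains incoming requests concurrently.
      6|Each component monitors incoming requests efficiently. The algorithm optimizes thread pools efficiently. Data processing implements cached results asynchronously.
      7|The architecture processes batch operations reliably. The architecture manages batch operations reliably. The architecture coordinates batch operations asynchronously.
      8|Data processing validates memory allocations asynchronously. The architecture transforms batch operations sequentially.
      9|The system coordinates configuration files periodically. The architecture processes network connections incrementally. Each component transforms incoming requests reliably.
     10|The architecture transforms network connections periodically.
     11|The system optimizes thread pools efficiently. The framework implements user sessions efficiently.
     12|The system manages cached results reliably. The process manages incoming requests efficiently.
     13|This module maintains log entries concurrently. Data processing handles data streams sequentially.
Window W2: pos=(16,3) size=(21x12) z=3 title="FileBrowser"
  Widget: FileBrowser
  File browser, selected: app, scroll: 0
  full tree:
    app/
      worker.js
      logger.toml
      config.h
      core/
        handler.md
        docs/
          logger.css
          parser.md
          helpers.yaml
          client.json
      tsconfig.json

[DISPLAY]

   config.h       ┃ule transforms incomin┃  
   [+] core/      ┃ess implements configu┃  
   tsconfig.json  ┃line maintains cached ┃  
                  ┃──────────────────┐hed┃  
                  ┃pdate Available   │omi┃  
━━━━━━━━━━━━━━━━━━┛e already exists. │bat┃  
┃         ┃Dat│ [Yes]  No   Cancel   │emo┃  
┃         ┃The└──────────────────────┘igu┃  
┃         ┃The architecture transforms ne┃  
┃         ┃The system optimizes thread po┃  
┗━━━━━━━━━┃The system manages cached resu┃  
          ┃This module maintains log entr┃  
          ┃                              ┃  
          ┗━━━━━━━━━━━━━━━━━━━━━━━━━━━━━━┛  
                                            
                                            
                                            
                                            
                                            
                                            
                                            
                                            


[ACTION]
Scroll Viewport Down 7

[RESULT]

┃         ┃The└──────────────────────┘igu┃  
┃         ┃The architecture transforms ne┃  
┃         ┃The system optimizes thread po┃  
┗━━━━━━━━━┃The system manages cached resu┃  
          ┃This module maintains log entr┃  
          ┃                              ┃  
          ┗━━━━━━━━━━━━━━━━━━━━━━━━━━━━━━┛  
                                            
                                            
                                            
                                            
                                            
                                            
                                            
                                            
                                            
                                            
                                            
                                            
                                            
                                            
                                            


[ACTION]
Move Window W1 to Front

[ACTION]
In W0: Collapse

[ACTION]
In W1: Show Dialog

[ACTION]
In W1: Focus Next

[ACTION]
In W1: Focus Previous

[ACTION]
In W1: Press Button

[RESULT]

┃         ┃The system coordinates configu┃  
┃         ┃The architecture transforms ne┃  
┃         ┃The system optimizes thread po┃  
┗━━━━━━━━━┃The system manages cached resu┃  
          ┃This module maintains log entr┃  
          ┃                              ┃  
          ┗━━━━━━━━━━━━━━━━━━━━━━━━━━━━━━┛  
                                            
                                            
                                            
                                            
                                            
                                            
                                            
                                            
                                            
                                            
                                            
                                            
                                            
                                            
                                            
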